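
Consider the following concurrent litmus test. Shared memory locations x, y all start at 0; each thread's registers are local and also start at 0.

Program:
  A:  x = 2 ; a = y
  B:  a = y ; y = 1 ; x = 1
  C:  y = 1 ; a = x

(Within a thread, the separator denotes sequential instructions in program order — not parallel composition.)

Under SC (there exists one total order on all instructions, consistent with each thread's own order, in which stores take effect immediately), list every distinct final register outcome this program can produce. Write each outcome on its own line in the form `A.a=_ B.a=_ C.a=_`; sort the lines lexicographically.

A.a=0 B.a=0 C.a=1
A.a=0 B.a=0 C.a=2
A.a=0 B.a=1 C.a=1
A.a=0 B.a=1 C.a=2
A.a=1 B.a=0 C.a=0
A.a=1 B.a=0 C.a=1
A.a=1 B.a=0 C.a=2
A.a=1 B.a=1 C.a=0
A.a=1 B.a=1 C.a=1
A.a=1 B.a=1 C.a=2

outcome vector order: (A.a,B.a,C.a)
|SC outcomes| = 10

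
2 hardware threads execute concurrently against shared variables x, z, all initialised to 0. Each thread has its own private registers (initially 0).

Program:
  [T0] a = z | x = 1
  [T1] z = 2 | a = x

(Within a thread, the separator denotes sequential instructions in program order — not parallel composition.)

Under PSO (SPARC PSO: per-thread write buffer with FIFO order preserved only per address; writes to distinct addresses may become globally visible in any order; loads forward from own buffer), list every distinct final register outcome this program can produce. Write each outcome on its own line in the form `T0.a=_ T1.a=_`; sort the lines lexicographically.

T0.a=0 T1.a=0
T0.a=0 T1.a=1
T0.a=2 T1.a=0
T0.a=2 T1.a=1

outcome vector order: (T0.a,T1.a)
|PSO outcomes| = 4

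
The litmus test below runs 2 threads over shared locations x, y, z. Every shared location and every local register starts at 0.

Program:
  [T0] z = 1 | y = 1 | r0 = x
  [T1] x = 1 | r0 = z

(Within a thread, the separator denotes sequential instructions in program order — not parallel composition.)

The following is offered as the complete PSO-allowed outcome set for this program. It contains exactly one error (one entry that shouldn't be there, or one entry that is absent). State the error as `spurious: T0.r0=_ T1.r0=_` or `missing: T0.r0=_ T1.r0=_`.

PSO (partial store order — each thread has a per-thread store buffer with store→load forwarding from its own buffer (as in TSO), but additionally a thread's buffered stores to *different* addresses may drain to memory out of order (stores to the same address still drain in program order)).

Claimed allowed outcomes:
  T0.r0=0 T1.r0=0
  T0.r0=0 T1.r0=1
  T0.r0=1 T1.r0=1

outcome vector order: (T0.r0,T1.r0)
under PSO → 0/0, 0/1, 1/0, 1/1
PSO∖claimed = {1/0}

missing: T0.r0=1 T1.r0=0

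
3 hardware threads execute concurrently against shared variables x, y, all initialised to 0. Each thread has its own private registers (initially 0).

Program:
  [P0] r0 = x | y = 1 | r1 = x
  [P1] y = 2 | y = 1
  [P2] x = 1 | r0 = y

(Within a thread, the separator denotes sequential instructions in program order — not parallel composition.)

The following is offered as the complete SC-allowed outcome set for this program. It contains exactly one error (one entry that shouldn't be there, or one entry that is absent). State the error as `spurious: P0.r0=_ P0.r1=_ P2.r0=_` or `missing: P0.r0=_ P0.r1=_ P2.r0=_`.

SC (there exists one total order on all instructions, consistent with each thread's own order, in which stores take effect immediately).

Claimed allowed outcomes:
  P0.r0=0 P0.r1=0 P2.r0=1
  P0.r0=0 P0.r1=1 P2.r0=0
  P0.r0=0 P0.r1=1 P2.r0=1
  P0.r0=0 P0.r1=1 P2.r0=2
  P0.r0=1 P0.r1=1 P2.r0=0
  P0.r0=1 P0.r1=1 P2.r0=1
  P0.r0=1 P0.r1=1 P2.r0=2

missing: P0.r0=0 P0.r1=0 P2.r0=2

outcome vector order: (P0.r0,P0.r1,P2.r0)
under SC → 001 002 010 011 012 110 111 112
SC∖claimed = {002}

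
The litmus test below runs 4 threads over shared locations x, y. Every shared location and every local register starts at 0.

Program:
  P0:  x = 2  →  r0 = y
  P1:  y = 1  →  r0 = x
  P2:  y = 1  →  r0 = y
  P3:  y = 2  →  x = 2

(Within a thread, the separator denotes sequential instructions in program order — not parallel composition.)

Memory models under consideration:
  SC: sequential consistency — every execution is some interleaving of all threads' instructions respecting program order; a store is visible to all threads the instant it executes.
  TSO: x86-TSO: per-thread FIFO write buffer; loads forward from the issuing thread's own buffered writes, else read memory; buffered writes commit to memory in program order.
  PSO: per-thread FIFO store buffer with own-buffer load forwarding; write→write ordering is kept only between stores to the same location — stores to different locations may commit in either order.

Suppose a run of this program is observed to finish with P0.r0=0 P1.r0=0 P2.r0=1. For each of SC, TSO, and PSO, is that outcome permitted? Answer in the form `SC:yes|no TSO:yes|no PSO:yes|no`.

SC:no TSO:yes PSO:yes

outcome vector order: (P0.r0,P1.r0,P2.r0)
[SC] allowed = {021, 022, 101, 102, 121, 122, 201, 202, 221, 222}
[TSO] allowed = {001, 002, 021, 022, 101, 102, 121, 122, 201, 202, 221, 222}
[PSO] allowed = {001, 002, 021, 022, 101, 102, 121, 122, 201, 202, 221, 222}
target 001 ∈ {TSO,PSO}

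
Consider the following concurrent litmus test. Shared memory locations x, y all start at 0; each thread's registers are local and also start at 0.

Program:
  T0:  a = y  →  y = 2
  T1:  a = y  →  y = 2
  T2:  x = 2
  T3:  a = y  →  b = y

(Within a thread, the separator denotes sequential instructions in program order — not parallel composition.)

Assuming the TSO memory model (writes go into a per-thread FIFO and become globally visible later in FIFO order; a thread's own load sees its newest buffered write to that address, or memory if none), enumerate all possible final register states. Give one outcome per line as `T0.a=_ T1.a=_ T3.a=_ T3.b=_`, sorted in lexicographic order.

outcome vector order: (T0.a,T1.a,T3.a,T3.b)
|TSO outcomes| = 9

T0.a=0 T1.a=0 T3.a=0 T3.b=0
T0.a=0 T1.a=0 T3.a=0 T3.b=2
T0.a=0 T1.a=0 T3.a=2 T3.b=2
T0.a=0 T1.a=2 T3.a=0 T3.b=0
T0.a=0 T1.a=2 T3.a=0 T3.b=2
T0.a=0 T1.a=2 T3.a=2 T3.b=2
T0.a=2 T1.a=0 T3.a=0 T3.b=0
T0.a=2 T1.a=0 T3.a=0 T3.b=2
T0.a=2 T1.a=0 T3.a=2 T3.b=2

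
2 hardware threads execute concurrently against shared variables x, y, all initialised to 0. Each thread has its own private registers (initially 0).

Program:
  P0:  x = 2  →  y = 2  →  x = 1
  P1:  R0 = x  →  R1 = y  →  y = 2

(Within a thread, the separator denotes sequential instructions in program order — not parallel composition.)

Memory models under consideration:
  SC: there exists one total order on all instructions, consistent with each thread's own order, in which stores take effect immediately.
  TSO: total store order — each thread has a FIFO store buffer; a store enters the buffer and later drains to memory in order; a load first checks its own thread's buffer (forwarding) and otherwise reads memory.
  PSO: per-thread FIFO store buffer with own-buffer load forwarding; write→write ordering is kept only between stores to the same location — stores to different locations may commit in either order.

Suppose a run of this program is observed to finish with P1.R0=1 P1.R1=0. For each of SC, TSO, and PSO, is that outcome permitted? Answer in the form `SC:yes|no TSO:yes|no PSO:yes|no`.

SC:no TSO:no PSO:yes

outcome vector order: (P1.R0,P1.R1)
SC (5): (0,0) (0,2) (1,2) (2,0) (2,2)
TSO (5): (0,0) (0,2) (1,2) (2,0) (2,2)
PSO (6): (0,0) (0,2) (1,0) (1,2) (2,0) (2,2)
target (1,0) ∈ {PSO}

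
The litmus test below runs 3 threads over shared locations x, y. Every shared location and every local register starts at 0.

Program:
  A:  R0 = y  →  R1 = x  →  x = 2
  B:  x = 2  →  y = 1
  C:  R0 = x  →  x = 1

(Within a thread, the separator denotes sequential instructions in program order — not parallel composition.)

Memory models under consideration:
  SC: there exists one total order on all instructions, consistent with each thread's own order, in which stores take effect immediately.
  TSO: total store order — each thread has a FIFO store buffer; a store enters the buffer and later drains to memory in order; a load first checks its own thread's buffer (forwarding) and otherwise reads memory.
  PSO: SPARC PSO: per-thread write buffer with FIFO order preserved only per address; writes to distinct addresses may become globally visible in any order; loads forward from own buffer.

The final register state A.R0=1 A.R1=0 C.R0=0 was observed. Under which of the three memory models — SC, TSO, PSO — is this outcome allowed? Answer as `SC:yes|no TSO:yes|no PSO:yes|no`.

SC:no TSO:no PSO:yes

outcome vector order: (A.R0,A.R1,C.R0)
under SC → 000 002 010 012 020 022 110 112 120 122
under TSO → 000 002 010 012 020 022 110 112 120 122
under PSO → 000 002 010 012 020 022 100 102 110 112 120 122
target 100 ∈ {PSO}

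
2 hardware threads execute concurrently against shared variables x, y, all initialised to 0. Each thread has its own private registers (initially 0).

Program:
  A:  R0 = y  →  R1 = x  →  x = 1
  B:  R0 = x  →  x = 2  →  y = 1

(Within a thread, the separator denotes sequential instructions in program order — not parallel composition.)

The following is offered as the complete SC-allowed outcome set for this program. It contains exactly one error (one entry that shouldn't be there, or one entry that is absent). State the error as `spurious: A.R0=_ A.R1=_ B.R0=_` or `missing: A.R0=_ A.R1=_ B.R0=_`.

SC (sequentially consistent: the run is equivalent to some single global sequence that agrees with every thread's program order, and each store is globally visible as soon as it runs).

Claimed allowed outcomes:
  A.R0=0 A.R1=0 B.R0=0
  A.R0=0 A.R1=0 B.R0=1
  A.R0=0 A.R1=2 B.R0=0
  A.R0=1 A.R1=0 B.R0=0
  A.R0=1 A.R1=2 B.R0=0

spurious: A.R0=1 A.R1=0 B.R0=0

outcome vector order: (A.R0,A.R1,B.R0)
[SC] allowed = {(0,0,0); (0,0,1); (0,2,0); (1,2,0)}
claimed∖SC = {(1,0,0)}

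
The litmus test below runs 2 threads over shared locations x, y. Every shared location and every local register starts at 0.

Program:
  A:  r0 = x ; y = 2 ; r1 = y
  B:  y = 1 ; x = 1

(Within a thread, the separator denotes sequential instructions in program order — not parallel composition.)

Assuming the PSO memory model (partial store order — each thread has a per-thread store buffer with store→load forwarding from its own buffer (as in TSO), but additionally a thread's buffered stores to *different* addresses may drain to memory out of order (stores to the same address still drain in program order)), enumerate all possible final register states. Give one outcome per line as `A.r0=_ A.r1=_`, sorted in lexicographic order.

A.r0=0 A.r1=1
A.r0=0 A.r1=2
A.r0=1 A.r1=1
A.r0=1 A.r1=2

outcome vector order: (A.r0,A.r1)
|PSO outcomes| = 4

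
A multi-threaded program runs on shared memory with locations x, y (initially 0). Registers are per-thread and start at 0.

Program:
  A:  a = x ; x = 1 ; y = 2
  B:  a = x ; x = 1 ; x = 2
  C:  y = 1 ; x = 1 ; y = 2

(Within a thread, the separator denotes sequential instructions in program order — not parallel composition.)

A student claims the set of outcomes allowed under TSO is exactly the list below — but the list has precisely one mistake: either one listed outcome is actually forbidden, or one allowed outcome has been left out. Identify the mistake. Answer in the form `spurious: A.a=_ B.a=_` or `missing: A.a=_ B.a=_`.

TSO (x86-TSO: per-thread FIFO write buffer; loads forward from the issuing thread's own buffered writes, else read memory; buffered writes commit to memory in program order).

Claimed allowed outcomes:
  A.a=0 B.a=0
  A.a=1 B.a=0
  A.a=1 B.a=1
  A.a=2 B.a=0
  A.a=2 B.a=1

missing: A.a=0 B.a=1

outcome vector order: (A.a,B.a)
under TSO → 0/0; 0/1; 1/0; 1/1; 2/0; 2/1
TSO∖claimed = {0/1}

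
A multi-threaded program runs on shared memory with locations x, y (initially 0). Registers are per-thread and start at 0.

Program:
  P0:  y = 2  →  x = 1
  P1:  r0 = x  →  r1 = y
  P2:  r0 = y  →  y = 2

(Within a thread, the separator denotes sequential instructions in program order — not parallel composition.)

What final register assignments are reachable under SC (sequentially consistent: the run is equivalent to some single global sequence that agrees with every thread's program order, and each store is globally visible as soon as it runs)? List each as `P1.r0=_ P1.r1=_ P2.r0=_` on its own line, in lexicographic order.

P1.r0=0 P1.r1=0 P2.r0=0
P1.r0=0 P1.r1=0 P2.r0=2
P1.r0=0 P1.r1=2 P2.r0=0
P1.r0=0 P1.r1=2 P2.r0=2
P1.r0=1 P1.r1=2 P2.r0=0
P1.r0=1 P1.r1=2 P2.r0=2

outcome vector order: (P1.r0,P1.r1,P2.r0)
|SC outcomes| = 6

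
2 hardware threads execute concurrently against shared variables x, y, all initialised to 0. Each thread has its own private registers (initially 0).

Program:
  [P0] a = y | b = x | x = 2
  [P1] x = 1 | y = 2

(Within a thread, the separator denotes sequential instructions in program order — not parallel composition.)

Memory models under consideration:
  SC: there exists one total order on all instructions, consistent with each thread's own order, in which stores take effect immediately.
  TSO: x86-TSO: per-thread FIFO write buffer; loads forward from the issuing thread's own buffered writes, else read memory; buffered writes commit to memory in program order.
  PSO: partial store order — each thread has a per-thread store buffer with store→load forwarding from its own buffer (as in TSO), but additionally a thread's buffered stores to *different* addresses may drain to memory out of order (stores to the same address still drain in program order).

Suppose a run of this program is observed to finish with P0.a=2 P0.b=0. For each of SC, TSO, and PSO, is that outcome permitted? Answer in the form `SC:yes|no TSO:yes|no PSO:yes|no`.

SC:no TSO:no PSO:yes

outcome vector order: (P0.a,P0.b)
SC: 3 outcomes — {<0 0> <0 1> <2 1>}
TSO: 3 outcomes — {<0 0> <0 1> <2 1>}
PSO: 4 outcomes — {<0 0> <0 1> <2 0> <2 1>}
target <2 0> ∈ {PSO}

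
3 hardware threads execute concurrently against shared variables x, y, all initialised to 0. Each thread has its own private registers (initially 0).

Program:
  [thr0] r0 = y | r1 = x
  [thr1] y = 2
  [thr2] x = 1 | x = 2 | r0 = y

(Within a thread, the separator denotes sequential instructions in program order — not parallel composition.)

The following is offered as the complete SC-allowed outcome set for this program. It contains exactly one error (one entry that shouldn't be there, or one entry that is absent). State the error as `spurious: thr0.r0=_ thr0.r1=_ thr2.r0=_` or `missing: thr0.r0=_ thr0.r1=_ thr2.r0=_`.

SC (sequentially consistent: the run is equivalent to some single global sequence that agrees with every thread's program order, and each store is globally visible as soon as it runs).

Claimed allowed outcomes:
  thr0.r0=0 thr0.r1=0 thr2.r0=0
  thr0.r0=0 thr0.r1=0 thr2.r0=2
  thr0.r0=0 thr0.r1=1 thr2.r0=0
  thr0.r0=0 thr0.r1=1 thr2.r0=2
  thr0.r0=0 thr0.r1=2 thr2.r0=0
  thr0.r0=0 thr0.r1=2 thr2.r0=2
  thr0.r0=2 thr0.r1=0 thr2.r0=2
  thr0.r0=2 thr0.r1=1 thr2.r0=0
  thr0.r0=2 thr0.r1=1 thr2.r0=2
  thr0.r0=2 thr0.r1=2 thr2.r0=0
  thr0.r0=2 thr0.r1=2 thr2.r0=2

spurious: thr0.r0=2 thr0.r1=1 thr2.r0=0

outcome vector order: (thr0.r0,thr0.r1,thr2.r0)
SC: 10 outcomes — {000 002 010 012 020 022 202 212 220 222}
claimed∖SC = {210}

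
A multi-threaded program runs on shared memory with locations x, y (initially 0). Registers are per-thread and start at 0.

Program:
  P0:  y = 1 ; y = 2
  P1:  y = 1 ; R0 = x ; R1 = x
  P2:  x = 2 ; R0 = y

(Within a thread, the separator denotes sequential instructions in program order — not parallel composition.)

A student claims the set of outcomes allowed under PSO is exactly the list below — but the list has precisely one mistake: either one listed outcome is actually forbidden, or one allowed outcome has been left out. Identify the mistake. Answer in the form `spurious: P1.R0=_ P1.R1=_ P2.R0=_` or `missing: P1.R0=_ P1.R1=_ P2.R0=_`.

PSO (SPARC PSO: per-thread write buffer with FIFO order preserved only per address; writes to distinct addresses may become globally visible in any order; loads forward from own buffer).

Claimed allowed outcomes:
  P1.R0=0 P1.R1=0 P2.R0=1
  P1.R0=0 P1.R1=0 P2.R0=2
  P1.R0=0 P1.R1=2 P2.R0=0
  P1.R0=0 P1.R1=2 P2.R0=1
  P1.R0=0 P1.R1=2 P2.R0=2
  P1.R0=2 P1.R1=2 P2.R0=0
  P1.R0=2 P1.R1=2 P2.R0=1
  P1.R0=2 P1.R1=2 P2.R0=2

missing: P1.R0=0 P1.R1=0 P2.R0=0

outcome vector order: (P1.R0,P1.R1,P2.R0)
PSO (9): <0 0 0>, <0 0 1>, <0 0 2>, <0 2 0>, <0 2 1>, <0 2 2>, <2 2 0>, <2 2 1>, <2 2 2>
PSO∖claimed = {<0 0 0>}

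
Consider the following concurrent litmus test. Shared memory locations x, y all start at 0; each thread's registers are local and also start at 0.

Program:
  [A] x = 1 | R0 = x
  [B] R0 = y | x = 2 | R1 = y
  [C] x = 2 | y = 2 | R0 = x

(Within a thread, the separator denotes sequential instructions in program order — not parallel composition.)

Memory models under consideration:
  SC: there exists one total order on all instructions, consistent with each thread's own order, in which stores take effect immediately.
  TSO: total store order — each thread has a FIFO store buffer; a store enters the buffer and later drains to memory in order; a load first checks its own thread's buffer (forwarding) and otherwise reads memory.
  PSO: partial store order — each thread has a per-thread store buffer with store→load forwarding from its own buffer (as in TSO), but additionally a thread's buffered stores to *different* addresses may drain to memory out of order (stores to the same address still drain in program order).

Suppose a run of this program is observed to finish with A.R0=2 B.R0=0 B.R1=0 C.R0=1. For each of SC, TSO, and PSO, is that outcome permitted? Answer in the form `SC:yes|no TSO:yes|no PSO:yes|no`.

SC:no TSO:yes PSO:yes

outcome vector order: (A.R0,B.R0,B.R1,C.R0)
SC: 11 outcomes — {1001 1002 1021 1022 1221 1222 2002 2021 2022 2221 2222}
TSO: 12 outcomes — {1001 1002 1021 1022 1221 1222 2001 2002 2021 2022 2221 2222}
PSO: 12 outcomes — {1001 1002 1021 1022 1221 1222 2001 2002 2021 2022 2221 2222}
target 2001 ∈ {TSO,PSO}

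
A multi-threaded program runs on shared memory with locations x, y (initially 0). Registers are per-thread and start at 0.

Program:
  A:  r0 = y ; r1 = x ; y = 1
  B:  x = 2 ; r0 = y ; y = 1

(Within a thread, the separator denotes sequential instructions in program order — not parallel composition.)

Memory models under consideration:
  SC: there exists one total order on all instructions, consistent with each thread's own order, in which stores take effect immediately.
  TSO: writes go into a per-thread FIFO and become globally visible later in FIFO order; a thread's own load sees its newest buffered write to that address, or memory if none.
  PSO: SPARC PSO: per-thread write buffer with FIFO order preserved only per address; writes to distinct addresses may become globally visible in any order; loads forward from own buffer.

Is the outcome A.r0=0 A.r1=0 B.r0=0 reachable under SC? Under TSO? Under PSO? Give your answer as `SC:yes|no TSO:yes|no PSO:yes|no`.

SC:yes TSO:yes PSO:yes

outcome vector order: (A.r0,A.r1,B.r0)
SC (5): <0 0 0>, <0 0 1>, <0 2 0>, <0 2 1>, <1 2 0>
TSO (5): <0 0 0>, <0 0 1>, <0 2 0>, <0 2 1>, <1 2 0>
PSO (6): <0 0 0>, <0 0 1>, <0 2 0>, <0 2 1>, <1 0 0>, <1 2 0>
target <0 0 0> ∈ {SC,TSO,PSO}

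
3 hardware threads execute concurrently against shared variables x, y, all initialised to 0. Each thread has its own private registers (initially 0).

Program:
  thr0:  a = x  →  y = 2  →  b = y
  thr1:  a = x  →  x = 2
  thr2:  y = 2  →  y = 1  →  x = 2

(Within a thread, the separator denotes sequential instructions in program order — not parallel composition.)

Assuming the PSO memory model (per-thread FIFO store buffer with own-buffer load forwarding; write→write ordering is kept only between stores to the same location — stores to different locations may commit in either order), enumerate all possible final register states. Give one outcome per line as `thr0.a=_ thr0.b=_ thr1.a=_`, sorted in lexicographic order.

outcome vector order: (thr0.a,thr0.b,thr1.a)
|PSO outcomes| = 8

thr0.a=0 thr0.b=1 thr1.a=0
thr0.a=0 thr0.b=1 thr1.a=2
thr0.a=0 thr0.b=2 thr1.a=0
thr0.a=0 thr0.b=2 thr1.a=2
thr0.a=2 thr0.b=1 thr1.a=0
thr0.a=2 thr0.b=1 thr1.a=2
thr0.a=2 thr0.b=2 thr1.a=0
thr0.a=2 thr0.b=2 thr1.a=2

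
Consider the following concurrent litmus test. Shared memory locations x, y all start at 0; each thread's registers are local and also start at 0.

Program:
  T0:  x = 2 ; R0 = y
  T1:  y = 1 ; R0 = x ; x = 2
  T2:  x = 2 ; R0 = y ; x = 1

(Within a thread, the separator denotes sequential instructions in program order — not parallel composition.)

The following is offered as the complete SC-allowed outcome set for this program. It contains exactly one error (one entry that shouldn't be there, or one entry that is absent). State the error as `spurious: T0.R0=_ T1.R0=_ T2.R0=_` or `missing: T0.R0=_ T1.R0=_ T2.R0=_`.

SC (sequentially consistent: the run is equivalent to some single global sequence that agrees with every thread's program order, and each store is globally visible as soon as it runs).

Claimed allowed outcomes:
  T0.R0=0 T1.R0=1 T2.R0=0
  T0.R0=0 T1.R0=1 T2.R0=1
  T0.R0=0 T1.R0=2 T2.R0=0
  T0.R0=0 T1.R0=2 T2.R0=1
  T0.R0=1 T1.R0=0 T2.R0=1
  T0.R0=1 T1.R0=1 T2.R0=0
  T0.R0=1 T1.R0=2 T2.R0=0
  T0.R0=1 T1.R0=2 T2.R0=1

missing: T0.R0=1 T1.R0=1 T2.R0=1

outcome vector order: (T0.R0,T1.R0,T2.R0)
SC: 9 outcomes — {<0 1 0> <0 1 1> <0 2 0> <0 2 1> <1 0 1> <1 1 0> <1 1 1> <1 2 0> <1 2 1>}
SC∖claimed = {<1 1 1>}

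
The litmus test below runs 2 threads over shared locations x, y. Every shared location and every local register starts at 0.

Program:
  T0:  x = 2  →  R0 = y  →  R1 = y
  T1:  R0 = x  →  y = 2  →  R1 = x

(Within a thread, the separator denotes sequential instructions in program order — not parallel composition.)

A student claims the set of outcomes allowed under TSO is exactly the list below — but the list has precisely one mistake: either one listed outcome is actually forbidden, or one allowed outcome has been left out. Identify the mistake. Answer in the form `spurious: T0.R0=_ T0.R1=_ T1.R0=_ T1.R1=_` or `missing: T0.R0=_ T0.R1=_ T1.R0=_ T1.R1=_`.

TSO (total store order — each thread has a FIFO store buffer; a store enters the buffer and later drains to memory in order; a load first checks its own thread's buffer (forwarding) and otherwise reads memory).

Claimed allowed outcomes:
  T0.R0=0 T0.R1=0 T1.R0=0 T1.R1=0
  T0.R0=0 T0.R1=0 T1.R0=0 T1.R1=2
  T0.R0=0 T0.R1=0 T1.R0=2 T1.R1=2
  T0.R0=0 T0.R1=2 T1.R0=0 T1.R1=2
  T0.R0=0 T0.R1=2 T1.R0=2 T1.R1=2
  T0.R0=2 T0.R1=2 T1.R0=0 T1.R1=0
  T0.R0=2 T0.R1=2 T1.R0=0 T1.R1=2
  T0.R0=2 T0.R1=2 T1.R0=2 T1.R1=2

missing: T0.R0=0 T0.R1=2 T1.R0=0 T1.R1=0

outcome vector order: (T0.R0,T0.R1,T1.R0,T1.R1)
under TSO → <0 0 0 0> <0 0 0 2> <0 0 2 2> <0 2 0 0> <0 2 0 2> <0 2 2 2> <2 2 0 0> <2 2 0 2> <2 2 2 2>
TSO∖claimed = {<0 2 0 0>}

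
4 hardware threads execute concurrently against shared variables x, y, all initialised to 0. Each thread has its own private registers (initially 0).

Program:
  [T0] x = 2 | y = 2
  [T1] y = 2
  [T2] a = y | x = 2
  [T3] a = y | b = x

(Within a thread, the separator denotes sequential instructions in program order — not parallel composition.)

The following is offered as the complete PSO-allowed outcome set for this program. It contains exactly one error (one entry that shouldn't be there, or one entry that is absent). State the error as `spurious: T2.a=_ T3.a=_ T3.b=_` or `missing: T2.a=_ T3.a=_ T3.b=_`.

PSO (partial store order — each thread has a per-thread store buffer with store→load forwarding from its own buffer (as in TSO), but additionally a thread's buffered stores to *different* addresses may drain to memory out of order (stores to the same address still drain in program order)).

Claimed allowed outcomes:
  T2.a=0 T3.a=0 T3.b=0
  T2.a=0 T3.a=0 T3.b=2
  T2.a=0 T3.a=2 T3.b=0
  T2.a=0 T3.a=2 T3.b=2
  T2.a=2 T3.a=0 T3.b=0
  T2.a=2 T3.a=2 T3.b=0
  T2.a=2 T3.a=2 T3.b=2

missing: T2.a=2 T3.a=0 T3.b=2

outcome vector order: (T2.a,T3.a,T3.b)
PSO (8): 0/0/0, 0/0/2, 0/2/0, 0/2/2, 2/0/0, 2/0/2, 2/2/0, 2/2/2
PSO∖claimed = {2/0/2}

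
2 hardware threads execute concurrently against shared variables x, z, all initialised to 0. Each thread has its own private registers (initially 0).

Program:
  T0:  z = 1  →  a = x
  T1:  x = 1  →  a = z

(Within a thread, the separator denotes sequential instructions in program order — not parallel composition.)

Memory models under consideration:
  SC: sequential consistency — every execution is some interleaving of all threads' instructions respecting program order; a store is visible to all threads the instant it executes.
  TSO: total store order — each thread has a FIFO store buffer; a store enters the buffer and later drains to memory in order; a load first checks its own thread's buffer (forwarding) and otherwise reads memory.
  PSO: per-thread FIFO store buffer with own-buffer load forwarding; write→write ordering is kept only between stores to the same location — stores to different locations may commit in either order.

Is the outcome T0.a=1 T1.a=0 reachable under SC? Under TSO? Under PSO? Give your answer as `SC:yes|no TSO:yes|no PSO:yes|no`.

SC:yes TSO:yes PSO:yes

outcome vector order: (T0.a,T1.a)
under SC → 0/1 1/0 1/1
under TSO → 0/0 0/1 1/0 1/1
under PSO → 0/0 0/1 1/0 1/1
target 1/0 ∈ {SC,TSO,PSO}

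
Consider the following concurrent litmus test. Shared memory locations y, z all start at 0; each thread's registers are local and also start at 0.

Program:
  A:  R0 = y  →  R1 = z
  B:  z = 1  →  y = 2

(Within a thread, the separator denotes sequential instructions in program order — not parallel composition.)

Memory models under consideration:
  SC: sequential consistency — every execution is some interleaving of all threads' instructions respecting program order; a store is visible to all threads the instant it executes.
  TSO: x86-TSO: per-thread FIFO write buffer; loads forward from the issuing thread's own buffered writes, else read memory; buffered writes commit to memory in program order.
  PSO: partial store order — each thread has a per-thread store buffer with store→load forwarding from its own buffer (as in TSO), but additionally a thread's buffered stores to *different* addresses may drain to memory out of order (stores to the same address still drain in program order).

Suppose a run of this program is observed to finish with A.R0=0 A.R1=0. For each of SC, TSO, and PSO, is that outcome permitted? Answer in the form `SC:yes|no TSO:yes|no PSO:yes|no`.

outcome vector order: (A.R0,A.R1)
under SC → <0 0> <0 1> <2 1>
under TSO → <0 0> <0 1> <2 1>
under PSO → <0 0> <0 1> <2 0> <2 1>
target <0 0> ∈ {SC,TSO,PSO}

SC:yes TSO:yes PSO:yes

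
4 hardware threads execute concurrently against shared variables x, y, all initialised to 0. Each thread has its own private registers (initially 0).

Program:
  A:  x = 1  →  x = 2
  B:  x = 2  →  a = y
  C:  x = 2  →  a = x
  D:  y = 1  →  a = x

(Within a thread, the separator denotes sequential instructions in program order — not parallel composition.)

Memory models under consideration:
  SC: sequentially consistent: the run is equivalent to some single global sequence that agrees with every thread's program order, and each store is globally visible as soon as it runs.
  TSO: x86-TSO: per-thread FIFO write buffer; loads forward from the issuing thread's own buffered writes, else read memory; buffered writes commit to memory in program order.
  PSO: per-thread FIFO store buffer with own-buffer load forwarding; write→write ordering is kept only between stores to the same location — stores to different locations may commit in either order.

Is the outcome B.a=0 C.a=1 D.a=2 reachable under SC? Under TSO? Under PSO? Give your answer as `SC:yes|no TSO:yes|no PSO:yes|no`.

SC:yes TSO:yes PSO:yes

outcome vector order: (B.a,C.a,D.a)
SC (10): <0 1 1>, <0 1 2>, <0 2 1>, <0 2 2>, <1 1 0>, <1 1 1>, <1 1 2>, <1 2 0>, <1 2 1>, <1 2 2>
TSO (12): <0 1 0>, <0 1 1>, <0 1 2>, <0 2 0>, <0 2 1>, <0 2 2>, <1 1 0>, <1 1 1>, <1 1 2>, <1 2 0>, <1 2 1>, <1 2 2>
PSO (12): <0 1 0>, <0 1 1>, <0 1 2>, <0 2 0>, <0 2 1>, <0 2 2>, <1 1 0>, <1 1 1>, <1 1 2>, <1 2 0>, <1 2 1>, <1 2 2>
target <0 1 2> ∈ {SC,TSO,PSO}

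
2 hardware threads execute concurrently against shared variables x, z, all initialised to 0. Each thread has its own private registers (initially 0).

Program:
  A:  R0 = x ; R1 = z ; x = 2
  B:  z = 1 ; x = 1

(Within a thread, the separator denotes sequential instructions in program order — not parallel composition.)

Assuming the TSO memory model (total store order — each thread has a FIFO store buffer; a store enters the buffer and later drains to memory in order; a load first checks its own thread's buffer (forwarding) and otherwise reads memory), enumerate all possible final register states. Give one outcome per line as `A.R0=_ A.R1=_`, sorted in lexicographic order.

outcome vector order: (A.R0,A.R1)
|TSO outcomes| = 3

A.R0=0 A.R1=0
A.R0=0 A.R1=1
A.R0=1 A.R1=1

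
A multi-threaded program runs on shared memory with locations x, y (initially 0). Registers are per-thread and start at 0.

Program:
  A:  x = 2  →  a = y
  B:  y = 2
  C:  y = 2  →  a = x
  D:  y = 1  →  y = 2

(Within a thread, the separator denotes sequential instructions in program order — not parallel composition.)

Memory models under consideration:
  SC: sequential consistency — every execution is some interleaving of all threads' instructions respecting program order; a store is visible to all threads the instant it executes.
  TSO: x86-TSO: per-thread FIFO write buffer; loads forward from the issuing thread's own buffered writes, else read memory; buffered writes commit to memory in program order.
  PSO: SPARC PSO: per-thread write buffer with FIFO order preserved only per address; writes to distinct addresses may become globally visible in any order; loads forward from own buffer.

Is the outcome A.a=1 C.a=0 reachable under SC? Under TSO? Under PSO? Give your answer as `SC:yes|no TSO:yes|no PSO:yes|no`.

SC:yes TSO:yes PSO:yes

outcome vector order: (A.a,C.a)
[SC] allowed = {(0,2); (1,0); (1,2); (2,0); (2,2)}
[TSO] allowed = {(0,0); (0,2); (1,0); (1,2); (2,0); (2,2)}
[PSO] allowed = {(0,0); (0,2); (1,0); (1,2); (2,0); (2,2)}
target (1,0) ∈ {SC,TSO,PSO}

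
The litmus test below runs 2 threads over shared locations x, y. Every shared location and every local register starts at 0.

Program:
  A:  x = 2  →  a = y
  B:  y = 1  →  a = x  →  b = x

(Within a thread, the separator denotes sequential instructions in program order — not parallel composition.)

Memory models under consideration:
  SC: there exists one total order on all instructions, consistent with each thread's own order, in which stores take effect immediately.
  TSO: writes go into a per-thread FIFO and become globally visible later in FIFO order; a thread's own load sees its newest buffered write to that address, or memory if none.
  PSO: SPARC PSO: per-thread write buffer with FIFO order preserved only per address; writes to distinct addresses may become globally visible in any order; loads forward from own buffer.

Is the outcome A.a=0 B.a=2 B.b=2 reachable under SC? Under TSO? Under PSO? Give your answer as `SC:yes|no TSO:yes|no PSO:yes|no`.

SC:yes TSO:yes PSO:yes

outcome vector order: (A.a,B.a,B.b)
[SC] allowed = {022; 100; 102; 122}
[TSO] allowed = {000; 002; 022; 100; 102; 122}
[PSO] allowed = {000; 002; 022; 100; 102; 122}
target 022 ∈ {SC,TSO,PSO}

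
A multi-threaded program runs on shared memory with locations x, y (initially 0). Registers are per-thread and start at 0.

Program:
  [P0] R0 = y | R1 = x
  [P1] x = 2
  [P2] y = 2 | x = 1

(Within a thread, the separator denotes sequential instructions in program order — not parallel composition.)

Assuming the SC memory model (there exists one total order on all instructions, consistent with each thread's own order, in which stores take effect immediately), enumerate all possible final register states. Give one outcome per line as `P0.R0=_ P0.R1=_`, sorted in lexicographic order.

outcome vector order: (P0.R0,P0.R1)
|SC outcomes| = 6

P0.R0=0 P0.R1=0
P0.R0=0 P0.R1=1
P0.R0=0 P0.R1=2
P0.R0=2 P0.R1=0
P0.R0=2 P0.R1=1
P0.R0=2 P0.R1=2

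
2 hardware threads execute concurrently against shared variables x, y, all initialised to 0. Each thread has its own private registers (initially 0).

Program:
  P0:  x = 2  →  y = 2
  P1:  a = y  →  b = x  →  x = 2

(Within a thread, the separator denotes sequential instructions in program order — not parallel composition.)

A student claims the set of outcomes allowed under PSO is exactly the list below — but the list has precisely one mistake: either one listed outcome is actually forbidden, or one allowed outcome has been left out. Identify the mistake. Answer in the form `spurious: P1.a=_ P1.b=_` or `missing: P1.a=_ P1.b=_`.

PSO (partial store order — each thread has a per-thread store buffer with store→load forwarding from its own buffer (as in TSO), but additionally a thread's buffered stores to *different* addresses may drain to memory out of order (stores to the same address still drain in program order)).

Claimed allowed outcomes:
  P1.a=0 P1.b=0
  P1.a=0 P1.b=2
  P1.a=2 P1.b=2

missing: P1.a=2 P1.b=0

outcome vector order: (P1.a,P1.b)
under PSO → <0 0> <0 2> <2 0> <2 2>
PSO∖claimed = {<2 0>}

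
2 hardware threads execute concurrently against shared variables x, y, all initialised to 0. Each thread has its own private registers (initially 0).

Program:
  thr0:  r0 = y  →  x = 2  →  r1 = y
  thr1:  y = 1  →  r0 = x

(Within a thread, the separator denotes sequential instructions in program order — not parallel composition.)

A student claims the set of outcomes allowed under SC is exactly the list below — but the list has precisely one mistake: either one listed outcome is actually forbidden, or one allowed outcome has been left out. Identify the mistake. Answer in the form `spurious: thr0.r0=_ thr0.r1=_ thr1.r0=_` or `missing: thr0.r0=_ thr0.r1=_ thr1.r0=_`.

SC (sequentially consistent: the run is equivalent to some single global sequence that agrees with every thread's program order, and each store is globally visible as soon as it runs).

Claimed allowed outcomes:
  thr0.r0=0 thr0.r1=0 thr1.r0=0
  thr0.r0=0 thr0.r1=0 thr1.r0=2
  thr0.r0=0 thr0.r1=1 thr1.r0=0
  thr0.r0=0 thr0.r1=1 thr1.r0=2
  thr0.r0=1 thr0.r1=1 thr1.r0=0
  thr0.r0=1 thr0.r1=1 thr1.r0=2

spurious: thr0.r0=0 thr0.r1=0 thr1.r0=0

outcome vector order: (thr0.r0,thr0.r1,thr1.r0)
SC: 5 outcomes — {<0 0 2> <0 1 0> <0 1 2> <1 1 0> <1 1 2>}
claimed∖SC = {<0 0 0>}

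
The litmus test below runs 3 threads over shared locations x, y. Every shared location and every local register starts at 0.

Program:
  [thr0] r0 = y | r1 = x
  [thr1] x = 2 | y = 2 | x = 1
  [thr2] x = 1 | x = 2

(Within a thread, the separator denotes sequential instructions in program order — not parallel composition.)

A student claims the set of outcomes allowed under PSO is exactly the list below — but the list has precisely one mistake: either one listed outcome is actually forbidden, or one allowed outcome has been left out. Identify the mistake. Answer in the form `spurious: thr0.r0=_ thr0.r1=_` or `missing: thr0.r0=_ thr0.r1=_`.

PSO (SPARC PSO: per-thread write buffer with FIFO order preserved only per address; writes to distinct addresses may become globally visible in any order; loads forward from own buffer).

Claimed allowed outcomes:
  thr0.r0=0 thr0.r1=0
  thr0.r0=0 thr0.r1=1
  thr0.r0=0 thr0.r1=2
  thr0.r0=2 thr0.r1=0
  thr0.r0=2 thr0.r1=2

outcome vector order: (thr0.r0,thr0.r1)
PSO (6): 00; 01; 02; 20; 21; 22
PSO∖claimed = {21}

missing: thr0.r0=2 thr0.r1=1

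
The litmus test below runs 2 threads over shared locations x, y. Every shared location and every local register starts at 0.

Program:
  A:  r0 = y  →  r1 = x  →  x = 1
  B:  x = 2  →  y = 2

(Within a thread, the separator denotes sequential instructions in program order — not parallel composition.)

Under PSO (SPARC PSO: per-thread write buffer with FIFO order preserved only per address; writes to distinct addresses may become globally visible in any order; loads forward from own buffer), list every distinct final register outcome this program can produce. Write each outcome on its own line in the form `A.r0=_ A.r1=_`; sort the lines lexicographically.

outcome vector order: (A.r0,A.r1)
|PSO outcomes| = 4

A.r0=0 A.r1=0
A.r0=0 A.r1=2
A.r0=2 A.r1=0
A.r0=2 A.r1=2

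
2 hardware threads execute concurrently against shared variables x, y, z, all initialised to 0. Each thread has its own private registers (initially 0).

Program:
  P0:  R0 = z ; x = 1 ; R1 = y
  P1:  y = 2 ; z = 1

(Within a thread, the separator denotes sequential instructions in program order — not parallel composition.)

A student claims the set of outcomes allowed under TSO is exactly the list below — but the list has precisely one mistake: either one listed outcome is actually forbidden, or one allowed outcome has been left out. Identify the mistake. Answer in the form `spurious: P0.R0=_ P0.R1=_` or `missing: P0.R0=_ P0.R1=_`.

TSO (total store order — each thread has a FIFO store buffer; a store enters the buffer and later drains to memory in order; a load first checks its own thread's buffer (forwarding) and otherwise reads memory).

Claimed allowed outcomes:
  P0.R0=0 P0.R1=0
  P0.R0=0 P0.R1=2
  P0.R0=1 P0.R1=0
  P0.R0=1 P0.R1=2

spurious: P0.R0=1 P0.R1=0

outcome vector order: (P0.R0,P0.R1)
[TSO] allowed = {(0,0); (0,2); (1,2)}
claimed∖TSO = {(1,0)}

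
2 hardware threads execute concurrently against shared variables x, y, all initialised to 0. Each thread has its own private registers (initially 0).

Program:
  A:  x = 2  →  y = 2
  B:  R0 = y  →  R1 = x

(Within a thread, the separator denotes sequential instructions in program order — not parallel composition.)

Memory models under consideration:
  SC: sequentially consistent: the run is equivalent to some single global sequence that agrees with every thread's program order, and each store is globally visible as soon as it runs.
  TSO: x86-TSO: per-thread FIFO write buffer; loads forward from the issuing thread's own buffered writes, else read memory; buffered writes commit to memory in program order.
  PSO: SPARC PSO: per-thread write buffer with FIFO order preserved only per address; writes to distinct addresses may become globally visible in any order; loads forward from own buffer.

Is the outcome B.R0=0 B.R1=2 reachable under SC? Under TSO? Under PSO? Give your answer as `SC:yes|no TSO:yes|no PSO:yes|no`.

outcome vector order: (B.R0,B.R1)
under SC → (0,0); (0,2); (2,2)
under TSO → (0,0); (0,2); (2,2)
under PSO → (0,0); (0,2); (2,0); (2,2)
target (0,2) ∈ {SC,TSO,PSO}

SC:yes TSO:yes PSO:yes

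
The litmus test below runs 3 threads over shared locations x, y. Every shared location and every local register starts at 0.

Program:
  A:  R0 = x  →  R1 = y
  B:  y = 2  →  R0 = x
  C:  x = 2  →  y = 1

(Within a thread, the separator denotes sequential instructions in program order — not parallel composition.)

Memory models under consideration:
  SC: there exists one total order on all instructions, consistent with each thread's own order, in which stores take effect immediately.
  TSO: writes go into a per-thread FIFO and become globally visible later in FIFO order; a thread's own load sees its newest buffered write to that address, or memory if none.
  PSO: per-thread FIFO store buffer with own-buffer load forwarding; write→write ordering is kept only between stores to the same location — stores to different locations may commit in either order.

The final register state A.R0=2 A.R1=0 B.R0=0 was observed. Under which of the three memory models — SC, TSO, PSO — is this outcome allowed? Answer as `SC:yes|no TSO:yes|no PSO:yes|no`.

SC:no TSO:yes PSO:yes

outcome vector order: (A.R0,A.R1,B.R0)
[SC] allowed = {(0,0,0); (0,0,2); (0,1,0); (0,1,2); (0,2,0); (0,2,2); (2,0,2); (2,1,0); (2,1,2); (2,2,0); (2,2,2)}
[TSO] allowed = {(0,0,0); (0,0,2); (0,1,0); (0,1,2); (0,2,0); (0,2,2); (2,0,0); (2,0,2); (2,1,0); (2,1,2); (2,2,0); (2,2,2)}
[PSO] allowed = {(0,0,0); (0,0,2); (0,1,0); (0,1,2); (0,2,0); (0,2,2); (2,0,0); (2,0,2); (2,1,0); (2,1,2); (2,2,0); (2,2,2)}
target (2,0,0) ∈ {TSO,PSO}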